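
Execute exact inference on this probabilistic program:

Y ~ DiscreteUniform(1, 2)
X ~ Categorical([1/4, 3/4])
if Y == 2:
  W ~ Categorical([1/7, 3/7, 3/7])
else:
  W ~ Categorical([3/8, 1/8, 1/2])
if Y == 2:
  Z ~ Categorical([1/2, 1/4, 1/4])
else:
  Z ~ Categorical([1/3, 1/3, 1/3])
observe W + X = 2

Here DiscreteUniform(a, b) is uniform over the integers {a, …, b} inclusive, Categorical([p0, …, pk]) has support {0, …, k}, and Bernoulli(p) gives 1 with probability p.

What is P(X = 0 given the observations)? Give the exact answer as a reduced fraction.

P(X = 0 | obs) = 52/145

Enumerate traces; 12 have nonzero weight after conditioning:
  (Y=1, X=0, W=2, Z=0) weight 1/48
  (Y=1, X=0, W=2, Z=1) weight 1/48
  (Y=1, X=0, W=2, Z=2) weight 1/48
  (Y=1, X=1, W=1, Z=0) weight 1/64
  (Y=1, X=1, W=1, Z=1) weight 1/64
  (Y=1, X=1, W=1, Z=2) weight 1/64
  (Y=2, X=0, W=2, Z=0) weight 3/112
  (Y=2, X=0, W=2, Z=1) weight 3/224
  … 4 more
Group by X:
  weight(X=0) = 13/112
  weight(X=1) = 93/448
Total weight = 13/112 + 93/448 = 145/448
P(X=0 | obs) = 13/112 / 145/448 = 52/145
P(X=1 | obs) = 93/448 / 145/448 = 93/145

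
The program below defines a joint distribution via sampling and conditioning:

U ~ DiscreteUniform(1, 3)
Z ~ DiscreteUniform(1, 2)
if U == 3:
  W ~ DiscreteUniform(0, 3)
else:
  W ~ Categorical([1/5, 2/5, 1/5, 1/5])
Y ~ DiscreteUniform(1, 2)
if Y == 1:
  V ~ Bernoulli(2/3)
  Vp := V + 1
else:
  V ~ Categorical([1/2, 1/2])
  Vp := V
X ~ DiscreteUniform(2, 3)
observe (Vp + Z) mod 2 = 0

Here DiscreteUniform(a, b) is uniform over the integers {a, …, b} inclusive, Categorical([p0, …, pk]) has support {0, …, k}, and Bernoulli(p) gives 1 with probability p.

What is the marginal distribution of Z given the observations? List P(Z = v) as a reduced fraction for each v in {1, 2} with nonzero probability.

Enumerate traces; 96 have nonzero weight after conditioning:
  (U=1, Z=1, W=0, Y=1, V=0, X=2) weight 1/360
  (U=1, Z=1, W=0, Y=1, V=0, X=3) weight 1/360
  (U=1, Z=1, W=0, Y=2, V=1, X=2) weight 1/240
  (U=1, Z=1, W=0, Y=2, V=1, X=3) weight 1/240
  (U=1, Z=1, W=1, Y=1, V=0, X=2) weight 1/180
  (U=1, Z=1, W=1, Y=1, V=0, X=3) weight 1/180
  (U=1, Z=1, W=1, Y=2, V=1, X=2) weight 1/120
  (U=1, Z=1, W=1, Y=2, V=1, X=3) weight 1/120
  (U=1, Z=2, W=0, Y=1, V=1, X=2) weight 1/180
  … 87 more
Group by Z:
  weight(Z=1) = 5/24
  weight(Z=2) = 7/24
Total weight = 5/24 + 7/24 = 1/2
P(Z=1 | obs) = 5/24 / 1/2 = 5/12
P(Z=2 | obs) = 7/24 / 1/2 = 7/12

P(Z=1) = 5/12, P(Z=2) = 7/12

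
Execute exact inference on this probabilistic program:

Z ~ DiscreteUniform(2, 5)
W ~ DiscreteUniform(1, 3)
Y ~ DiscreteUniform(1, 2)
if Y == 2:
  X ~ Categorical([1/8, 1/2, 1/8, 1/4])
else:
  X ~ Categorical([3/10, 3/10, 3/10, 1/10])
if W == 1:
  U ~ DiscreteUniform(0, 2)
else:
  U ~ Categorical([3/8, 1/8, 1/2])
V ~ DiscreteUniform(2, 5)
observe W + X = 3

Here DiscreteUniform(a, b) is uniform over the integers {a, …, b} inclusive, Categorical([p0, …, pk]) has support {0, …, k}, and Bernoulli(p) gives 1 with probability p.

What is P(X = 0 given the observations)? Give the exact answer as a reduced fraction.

Enumerate traces; 288 have nonzero weight after conditioning:
  (Z=2, W=1, Y=1, X=2, U=0, V=2) weight 1/960
  (Z=2, W=1, Y=1, X=2, U=0, V=3) weight 1/960
  (Z=2, W=1, Y=1, X=2, U=0, V=4) weight 1/960
  (Z=2, W=1, Y=1, X=2, U=0, V=5) weight 1/960
  (Z=2, W=1, Y=1, X=2, U=1, V=2) weight 1/960
  (Z=2, W=1, Y=1, X=2, U=1, V=3) weight 1/960
  (Z=2, W=1, Y=1, X=2, U=1, V=4) weight 1/960
  (Z=2, W=1, Y=1, X=2, U=1, V=5) weight 1/960
  (Z=2, W=2, Y=1, X=1, U=0, V=2) weight 3/2560
  (Z=2, W=3, Y=1, X=0, U=0, V=2) weight 3/2560
  … 278 more
Group by X:
  weight(X=0) = 17/240
  weight(X=1) = 2/15
  weight(X=2) = 17/240
Total weight = 17/240 + 2/15 + 17/240 = 11/40
P(X=0 | obs) = 17/240 / 11/40 = 17/66
P(X=1 | obs) = 2/15 / 11/40 = 16/33
P(X=2 | obs) = 17/240 / 11/40 = 17/66

P(X = 0 | obs) = 17/66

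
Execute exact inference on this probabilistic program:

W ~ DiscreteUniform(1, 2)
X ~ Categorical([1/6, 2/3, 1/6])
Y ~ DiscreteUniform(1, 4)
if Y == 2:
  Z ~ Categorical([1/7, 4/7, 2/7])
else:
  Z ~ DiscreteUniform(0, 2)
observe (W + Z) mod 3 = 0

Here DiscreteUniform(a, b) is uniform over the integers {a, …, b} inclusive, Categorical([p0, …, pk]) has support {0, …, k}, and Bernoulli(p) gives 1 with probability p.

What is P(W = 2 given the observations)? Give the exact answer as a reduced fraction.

Enumerate traces; 24 have nonzero weight after conditioning:
  (W=1, X=0, Y=1, Z=2) weight 1/144
  (W=1, X=0, Y=2, Z=2) weight 1/168
  (W=1, X=0, Y=3, Z=2) weight 1/144
  (W=1, X=0, Y=4, Z=2) weight 1/144
  (W=1, X=1, Y=1, Z=2) weight 1/36
  (W=1, X=1, Y=2, Z=2) weight 1/42
  (W=1, X=1, Y=3, Z=2) weight 1/36
  (W=1, X=1, Y=4, Z=2) weight 1/36
  (W=2, X=0, Y=1, Z=1) weight 1/144
  … 15 more
Group by W:
  weight(W=1) = 9/56
  weight(W=2) = 11/56
Total weight = 9/56 + 11/56 = 5/14
P(W=1 | obs) = 9/56 / 5/14 = 9/20
P(W=2 | obs) = 11/56 / 5/14 = 11/20

P(W = 2 | obs) = 11/20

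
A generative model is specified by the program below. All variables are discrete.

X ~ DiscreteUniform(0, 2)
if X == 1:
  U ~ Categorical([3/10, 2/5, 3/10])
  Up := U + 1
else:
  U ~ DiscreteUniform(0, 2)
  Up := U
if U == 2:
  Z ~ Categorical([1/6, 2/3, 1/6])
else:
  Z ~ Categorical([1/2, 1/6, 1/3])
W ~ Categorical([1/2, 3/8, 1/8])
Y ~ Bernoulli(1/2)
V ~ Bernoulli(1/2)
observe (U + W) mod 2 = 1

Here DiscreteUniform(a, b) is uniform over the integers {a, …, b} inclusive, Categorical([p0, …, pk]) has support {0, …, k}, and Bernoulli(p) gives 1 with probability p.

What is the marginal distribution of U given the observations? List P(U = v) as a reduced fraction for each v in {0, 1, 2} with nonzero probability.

P(U=0) = 87/334, P(U=1) = 80/167, P(U=2) = 87/334

Enumerate traces; 144 have nonzero weight after conditioning:
  (X=0, U=0, Z=0, W=1, Y=0, V=0) weight 1/192
  (X=0, U=0, Z=0, W=1, Y=0, V=1) weight 1/192
  (X=0, U=0, Z=0, W=1, Y=1, V=0) weight 1/192
  (X=0, U=0, Z=0, W=1, Y=1, V=1) weight 1/192
  (X=0, U=0, Z=1, W=1, Y=0, V=0) weight 1/576
  (X=0, U=0, Z=1, W=1, Y=0, V=1) weight 1/576
  (X=0, U=0, Z=1, W=1, Y=1, V=0) weight 1/576
  (X=0, U=0, Z=1, W=1, Y=1, V=1) weight 1/576
  (X=0, U=1, Z=0, W=0, Y=0, V=0) weight 1/144
  (X=0, U=2, Z=0, W=1, Y=0, V=0) weight 1/576
  … 134 more
Group by U:
  weight(U=0) = 29/240
  weight(U=1) = 2/9
  weight(U=2) = 29/240
Total weight = 29/240 + 2/9 + 29/240 = 167/360
P(U=0 | obs) = 29/240 / 167/360 = 87/334
P(U=1 | obs) = 2/9 / 167/360 = 80/167
P(U=2 | obs) = 29/240 / 167/360 = 87/334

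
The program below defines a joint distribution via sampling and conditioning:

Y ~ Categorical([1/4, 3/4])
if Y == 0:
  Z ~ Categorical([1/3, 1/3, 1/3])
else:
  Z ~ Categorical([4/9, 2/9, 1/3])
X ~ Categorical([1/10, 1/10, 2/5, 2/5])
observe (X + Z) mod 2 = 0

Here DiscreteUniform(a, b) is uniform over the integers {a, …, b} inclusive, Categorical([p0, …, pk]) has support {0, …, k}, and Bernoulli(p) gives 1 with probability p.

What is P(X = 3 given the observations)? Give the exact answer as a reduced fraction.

Enumerate traces; 12 have nonzero weight after conditioning:
  (Y=0, Z=0, X=0) weight 1/120
  (Y=0, Z=0, X=2) weight 1/30
  (Y=0, Z=1, X=1) weight 1/120
  (Y=0, Z=1, X=3) weight 1/30
  (Y=0, Z=2, X=0) weight 1/120
  (Y=0, Z=2, X=2) weight 1/30
  (Y=1, Z=0, X=0) weight 1/30
  (Y=1, Z=0, X=2) weight 2/15
  … 4 more
Group by X:
  weight(X=0) = 3/40
  weight(X=1) = 1/40
  weight(X=2) = 3/10
  weight(X=3) = 1/10
Total weight = 3/40 + 1/40 + 3/10 + 1/10 = 1/2
P(X=0 | obs) = 3/40 / 1/2 = 3/20
P(X=1 | obs) = 1/40 / 1/2 = 1/20
P(X=2 | obs) = 3/10 / 1/2 = 3/5
P(X=3 | obs) = 1/10 / 1/2 = 1/5

P(X = 3 | obs) = 1/5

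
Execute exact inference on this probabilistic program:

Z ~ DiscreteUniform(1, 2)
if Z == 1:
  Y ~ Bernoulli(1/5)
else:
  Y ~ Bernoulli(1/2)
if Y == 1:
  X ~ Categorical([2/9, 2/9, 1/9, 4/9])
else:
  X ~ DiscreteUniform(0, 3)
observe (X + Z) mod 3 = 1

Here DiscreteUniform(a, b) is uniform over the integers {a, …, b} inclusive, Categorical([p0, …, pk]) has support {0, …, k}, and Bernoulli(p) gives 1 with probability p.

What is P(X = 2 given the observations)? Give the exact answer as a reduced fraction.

P(X = 2 | obs) = 65/257

Enumerate traces; 6 have nonzero weight after conditioning:
  (Z=1, Y=0, X=0) weight 1/10
  (Z=1, Y=0, X=3) weight 1/10
  (Z=1, Y=1, X=0) weight 1/45
  (Z=1, Y=1, X=3) weight 2/45
  (Z=2, Y=0, X=2) weight 1/16
  (Z=2, Y=1, X=2) weight 1/36
Group by X:
  weight(X=0) = 11/90
  weight(X=2) = 13/144
  weight(X=3) = 13/90
Total weight = 11/90 + 13/144 + 13/90 = 257/720
P(X=0 | obs) = 11/90 / 257/720 = 88/257
P(X=2 | obs) = 13/144 / 257/720 = 65/257
P(X=3 | obs) = 13/90 / 257/720 = 104/257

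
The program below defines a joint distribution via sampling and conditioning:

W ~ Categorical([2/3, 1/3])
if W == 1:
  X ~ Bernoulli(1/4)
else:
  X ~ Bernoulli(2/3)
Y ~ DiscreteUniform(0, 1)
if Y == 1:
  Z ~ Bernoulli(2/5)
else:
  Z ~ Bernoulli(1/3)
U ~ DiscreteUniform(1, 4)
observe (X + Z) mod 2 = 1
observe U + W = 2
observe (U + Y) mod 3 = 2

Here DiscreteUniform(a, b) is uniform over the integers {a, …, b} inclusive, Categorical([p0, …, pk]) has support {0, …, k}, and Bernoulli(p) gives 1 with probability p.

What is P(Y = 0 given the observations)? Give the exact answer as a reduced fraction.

Enumerate traces; 4 have nonzero weight after conditioning:
  (W=0, X=0, Y=0, Z=1, U=2) weight 1/108
  (W=0, X=1, Y=0, Z=0, U=2) weight 1/27
  (W=1, X=0, Y=1, Z=1, U=1) weight 1/80
  (W=1, X=1, Y=1, Z=0, U=1) weight 1/160
Group by Y:
  weight(Y=0) = 5/108
  weight(Y=1) = 3/160
Total weight = 5/108 + 3/160 = 281/4320
P(Y=0 | obs) = 5/108 / 281/4320 = 200/281
P(Y=1 | obs) = 3/160 / 281/4320 = 81/281

P(Y = 0 | obs) = 200/281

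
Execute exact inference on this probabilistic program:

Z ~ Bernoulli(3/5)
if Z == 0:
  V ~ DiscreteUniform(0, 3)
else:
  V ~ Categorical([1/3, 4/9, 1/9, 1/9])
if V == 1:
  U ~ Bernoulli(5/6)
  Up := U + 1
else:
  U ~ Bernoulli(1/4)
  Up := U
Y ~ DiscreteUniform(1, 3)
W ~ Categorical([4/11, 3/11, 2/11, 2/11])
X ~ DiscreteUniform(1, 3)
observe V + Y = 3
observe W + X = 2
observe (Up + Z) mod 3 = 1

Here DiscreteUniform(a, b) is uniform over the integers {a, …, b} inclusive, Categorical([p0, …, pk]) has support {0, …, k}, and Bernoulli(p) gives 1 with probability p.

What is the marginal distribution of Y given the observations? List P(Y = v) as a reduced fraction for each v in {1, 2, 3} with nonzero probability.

P(Y=1) = 9/32, P(Y=2) = 1/16, P(Y=3) = 21/32

Enumerate traces; 10 have nonzero weight after conditioning:
  (Z=0, V=0, U=1, Y=3, W=0, X=2) weight 1/990
  (Z=0, V=0, U=1, Y=3, W=1, X=1) weight 1/1320
  (Z=0, V=1, U=0, Y=2, W=0, X=2) weight 1/1485
  (Z=0, V=1, U=0, Y=2, W=1, X=1) weight 1/1980
  (Z=0, V=2, U=1, Y=1, W=0, X=2) weight 1/990
  (Z=0, V=2, U=1, Y=1, W=1, X=1) weight 1/1320
  (Z=1, V=0, U=0, Y=3, W=0, X=2) weight 1/165
  (Z=1, V=0, U=0, Y=3, W=1, X=1) weight 1/220
  … 2 more
Group by Y:
  weight(Y=1) = 7/1320
  weight(Y=2) = 7/5940
  weight(Y=3) = 49/3960
Total weight = 7/1320 + 7/5940 + 49/3960 = 28/1485
P(Y=1 | obs) = 7/1320 / 28/1485 = 9/32
P(Y=2 | obs) = 7/5940 / 28/1485 = 1/16
P(Y=3 | obs) = 49/3960 / 28/1485 = 21/32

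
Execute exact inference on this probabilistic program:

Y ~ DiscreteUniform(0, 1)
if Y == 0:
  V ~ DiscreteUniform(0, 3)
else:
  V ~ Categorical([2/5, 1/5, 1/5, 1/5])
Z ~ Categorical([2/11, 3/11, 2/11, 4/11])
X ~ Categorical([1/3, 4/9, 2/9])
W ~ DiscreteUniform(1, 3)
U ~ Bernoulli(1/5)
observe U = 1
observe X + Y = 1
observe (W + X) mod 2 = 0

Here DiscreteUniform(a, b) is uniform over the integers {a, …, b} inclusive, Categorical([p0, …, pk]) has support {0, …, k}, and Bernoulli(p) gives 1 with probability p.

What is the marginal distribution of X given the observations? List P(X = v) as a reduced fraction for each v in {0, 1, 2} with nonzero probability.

P(X=0) = 3/11, P(X=1) = 8/11

Enumerate traces; 48 have nonzero weight after conditioning:
  (Y=0, V=0, Z=0, X=1, W=1, U=1) weight 1/1485
  (Y=0, V=0, Z=0, X=1, W=3, U=1) weight 1/1485
  (Y=0, V=0, Z=1, X=1, W=1, U=1) weight 1/990
  (Y=0, V=0, Z=1, X=1, W=3, U=1) weight 1/990
  (Y=0, V=0, Z=2, X=1, W=1, U=1) weight 1/1485
  (Y=0, V=0, Z=2, X=1, W=3, U=1) weight 1/1485
  (Y=0, V=0, Z=3, X=1, W=1, U=1) weight 2/1485
  (Y=0, V=0, Z=3, X=1, W=3, U=1) weight 2/1485
  (Y=1, V=0, Z=0, X=0, W=2, U=1) weight 2/2475
  … 39 more
Group by X:
  weight(X=0) = 1/90
  weight(X=1) = 4/135
Total weight = 1/90 + 4/135 = 11/270
P(X=0 | obs) = 1/90 / 11/270 = 3/11
P(X=1 | obs) = 4/135 / 11/270 = 8/11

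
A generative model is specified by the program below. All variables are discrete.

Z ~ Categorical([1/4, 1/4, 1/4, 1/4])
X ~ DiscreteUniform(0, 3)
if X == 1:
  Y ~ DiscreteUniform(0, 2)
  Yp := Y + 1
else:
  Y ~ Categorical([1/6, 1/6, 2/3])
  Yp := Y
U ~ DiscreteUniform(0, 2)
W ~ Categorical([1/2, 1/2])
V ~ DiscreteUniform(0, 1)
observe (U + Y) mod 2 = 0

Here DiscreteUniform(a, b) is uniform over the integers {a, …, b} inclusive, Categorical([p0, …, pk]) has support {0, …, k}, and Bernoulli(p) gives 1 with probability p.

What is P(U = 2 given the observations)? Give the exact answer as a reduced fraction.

Enumerate traces; 320 have nonzero weight after conditioning:
  (Z=0, X=0, Y=0, U=0, W=0, V=0) weight 1/1152
  (Z=0, X=0, Y=0, U=0, W=0, V=1) weight 1/1152
  (Z=0, X=0, Y=0, U=0, W=1, V=0) weight 1/1152
  (Z=0, X=0, Y=0, U=0, W=1, V=1) weight 1/1152
  (Z=0, X=0, Y=0, U=2, W=0, V=0) weight 1/1152
  (Z=0, X=0, Y=0, U=2, W=0, V=1) weight 1/1152
  (Z=0, X=0, Y=0, U=2, W=1, V=0) weight 1/1152
  (Z=0, X=0, Y=0, U=2, W=1, V=1) weight 1/1152
  (Z=0, X=0, Y=1, U=1, W=0, V=0) weight 1/1152
  … 311 more
Group by U:
  weight(U=0) = 19/72
  weight(U=1) = 5/72
  weight(U=2) = 19/72
Total weight = 19/72 + 5/72 + 19/72 = 43/72
P(U=0 | obs) = 19/72 / 43/72 = 19/43
P(U=1 | obs) = 5/72 / 43/72 = 5/43
P(U=2 | obs) = 19/72 / 43/72 = 19/43

P(U = 2 | obs) = 19/43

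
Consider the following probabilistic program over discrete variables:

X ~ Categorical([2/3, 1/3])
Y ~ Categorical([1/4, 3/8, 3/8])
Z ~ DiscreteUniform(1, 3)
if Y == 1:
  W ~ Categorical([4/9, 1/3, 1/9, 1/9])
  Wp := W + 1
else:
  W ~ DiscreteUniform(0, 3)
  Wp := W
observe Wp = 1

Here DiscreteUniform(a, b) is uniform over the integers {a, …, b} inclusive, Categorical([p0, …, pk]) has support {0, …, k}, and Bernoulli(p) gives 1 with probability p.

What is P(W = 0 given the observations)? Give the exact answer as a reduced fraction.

P(W = 0 | obs) = 16/31

Enumerate traces; 18 have nonzero weight after conditioning:
  (X=0, Y=0, Z=1, W=1) weight 1/72
  (X=0, Y=0, Z=2, W=1) weight 1/72
  (X=0, Y=0, Z=3, W=1) weight 1/72
  (X=0, Y=1, Z=1, W=0) weight 1/27
  (X=0, Y=1, Z=2, W=0) weight 1/27
  (X=0, Y=1, Z=3, W=0) weight 1/27
  (X=0, Y=2, Z=1, W=1) weight 1/48
  (X=0, Y=2, Z=2, W=1) weight 1/48
  … 10 more
Group by W:
  weight(W=0) = 1/6
  weight(W=1) = 5/32
Total weight = 1/6 + 5/32 = 31/96
P(W=0 | obs) = 1/6 / 31/96 = 16/31
P(W=1 | obs) = 5/32 / 31/96 = 15/31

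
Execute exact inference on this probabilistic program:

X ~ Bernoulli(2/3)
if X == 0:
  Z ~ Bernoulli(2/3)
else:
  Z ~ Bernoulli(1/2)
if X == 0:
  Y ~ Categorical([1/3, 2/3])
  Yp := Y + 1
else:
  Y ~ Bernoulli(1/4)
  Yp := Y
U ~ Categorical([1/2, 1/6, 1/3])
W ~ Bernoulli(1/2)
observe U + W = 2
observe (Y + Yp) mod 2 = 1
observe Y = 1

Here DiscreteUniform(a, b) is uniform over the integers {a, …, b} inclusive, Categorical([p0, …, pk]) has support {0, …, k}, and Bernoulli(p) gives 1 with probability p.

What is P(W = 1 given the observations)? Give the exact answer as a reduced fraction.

Enumerate traces; 4 have nonzero weight after conditioning:
  (X=0, Z=0, Y=1, U=1, W=1) weight 1/162
  (X=0, Z=0, Y=1, U=2, W=0) weight 1/81
  (X=0, Z=1, Y=1, U=1, W=1) weight 1/81
  (X=0, Z=1, Y=1, U=2, W=0) weight 2/81
Group by W:
  weight(W=0) = 1/27
  weight(W=1) = 1/54
Total weight = 1/27 + 1/54 = 1/18
P(W=0 | obs) = 1/27 / 1/18 = 2/3
P(W=1 | obs) = 1/54 / 1/18 = 1/3

P(W = 1 | obs) = 1/3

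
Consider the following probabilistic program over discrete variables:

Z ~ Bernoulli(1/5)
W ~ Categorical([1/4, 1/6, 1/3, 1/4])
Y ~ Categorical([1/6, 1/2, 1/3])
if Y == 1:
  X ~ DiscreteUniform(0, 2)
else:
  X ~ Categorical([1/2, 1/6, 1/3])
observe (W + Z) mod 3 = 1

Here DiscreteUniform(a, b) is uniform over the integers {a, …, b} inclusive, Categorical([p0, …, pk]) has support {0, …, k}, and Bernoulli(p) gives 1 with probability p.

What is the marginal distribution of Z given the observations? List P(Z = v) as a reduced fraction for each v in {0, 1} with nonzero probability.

Enumerate traces; 27 have nonzero weight after conditioning:
  (Z=0, W=1, Y=0, X=0) weight 1/90
  (Z=0, W=1, Y=0, X=1) weight 1/270
  (Z=0, W=1, Y=0, X=2) weight 1/135
  (Z=0, W=1, Y=1, X=0) weight 1/45
  (Z=0, W=1, Y=1, X=1) weight 1/45
  (Z=0, W=1, Y=1, X=2) weight 1/45
  (Z=0, W=1, Y=2, X=0) weight 1/45
  (Z=0, W=1, Y=2, X=1) weight 1/135
  (Z=1, W=0, Y=0, X=0) weight 1/240
  … 18 more
Group by Z:
  weight(Z=0) = 2/15
  weight(Z=1) = 1/10
Total weight = 2/15 + 1/10 = 7/30
P(Z=0 | obs) = 2/15 / 7/30 = 4/7
P(Z=1 | obs) = 1/10 / 7/30 = 3/7

P(Z=0) = 4/7, P(Z=1) = 3/7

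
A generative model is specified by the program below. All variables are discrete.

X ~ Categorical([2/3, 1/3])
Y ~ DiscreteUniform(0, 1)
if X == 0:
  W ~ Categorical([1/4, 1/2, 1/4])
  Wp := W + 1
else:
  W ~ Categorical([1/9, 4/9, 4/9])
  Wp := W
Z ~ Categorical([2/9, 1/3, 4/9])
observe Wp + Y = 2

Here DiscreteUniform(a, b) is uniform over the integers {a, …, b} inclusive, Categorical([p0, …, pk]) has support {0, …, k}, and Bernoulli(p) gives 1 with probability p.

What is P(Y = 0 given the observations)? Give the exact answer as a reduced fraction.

Enumerate traces; 12 have nonzero weight after conditioning:
  (X=0, Y=0, W=1, Z=0) weight 1/27
  (X=0, Y=0, W=1, Z=1) weight 1/18
  (X=0, Y=0, W=1, Z=2) weight 2/27
  (X=0, Y=1, W=0, Z=0) weight 1/54
  (X=0, Y=1, W=0, Z=1) weight 1/36
  (X=0, Y=1, W=0, Z=2) weight 1/27
  (X=1, Y=0, W=2, Z=0) weight 4/243
  (X=1, Y=0, W=2, Z=1) weight 2/81
  … 4 more
Group by Y:
  weight(Y=0) = 13/54
  weight(Y=1) = 17/108
Total weight = 13/54 + 17/108 = 43/108
P(Y=0 | obs) = 13/54 / 43/108 = 26/43
P(Y=1 | obs) = 17/108 / 43/108 = 17/43

P(Y = 0 | obs) = 26/43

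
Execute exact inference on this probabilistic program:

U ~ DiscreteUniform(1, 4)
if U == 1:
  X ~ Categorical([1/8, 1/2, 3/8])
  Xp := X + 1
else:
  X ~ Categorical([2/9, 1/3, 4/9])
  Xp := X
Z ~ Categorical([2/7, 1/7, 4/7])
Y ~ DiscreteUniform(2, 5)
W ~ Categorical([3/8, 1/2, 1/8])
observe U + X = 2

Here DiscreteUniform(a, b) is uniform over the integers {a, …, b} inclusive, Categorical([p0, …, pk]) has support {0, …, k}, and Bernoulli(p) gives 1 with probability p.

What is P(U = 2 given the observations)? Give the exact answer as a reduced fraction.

P(U = 2 | obs) = 4/13

Enumerate traces; 72 have nonzero weight after conditioning:
  (U=1, X=1, Z=0, Y=2, W=0) weight 3/896
  (U=1, X=1, Z=0, Y=2, W=1) weight 1/224
  (U=1, X=1, Z=0, Y=2, W=2) weight 1/896
  (U=1, X=1, Z=0, Y=3, W=0) weight 3/896
  (U=1, X=1, Z=0, Y=3, W=1) weight 1/224
  (U=1, X=1, Z=0, Y=3, W=2) weight 1/896
  (U=1, X=1, Z=0, Y=4, W=0) weight 3/896
  (U=1, X=1, Z=0, Y=4, W=1) weight 1/224
  (U=2, X=0, Z=0, Y=2, W=0) weight 1/672
  … 63 more
Group by U:
  weight(U=1) = 1/8
  weight(U=2) = 1/18
Total weight = 1/8 + 1/18 = 13/72
P(U=1 | obs) = 1/8 / 13/72 = 9/13
P(U=2 | obs) = 1/18 / 13/72 = 4/13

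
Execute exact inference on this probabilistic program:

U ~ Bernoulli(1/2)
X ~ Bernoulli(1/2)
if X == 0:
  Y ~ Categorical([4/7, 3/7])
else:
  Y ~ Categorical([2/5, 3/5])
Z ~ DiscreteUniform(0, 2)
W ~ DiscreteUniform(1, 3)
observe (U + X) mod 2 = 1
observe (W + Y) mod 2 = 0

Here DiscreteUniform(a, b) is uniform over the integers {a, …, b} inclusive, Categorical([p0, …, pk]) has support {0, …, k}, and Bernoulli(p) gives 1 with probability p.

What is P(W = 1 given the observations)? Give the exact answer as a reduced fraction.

P(W = 1 | obs) = 18/53

Enumerate traces; 18 have nonzero weight after conditioning:
  (U=0, X=1, Y=0, Z=0, W=2) weight 1/90
  (U=0, X=1, Y=0, Z=1, W=2) weight 1/90
  (U=0, X=1, Y=0, Z=2, W=2) weight 1/90
  (U=0, X=1, Y=1, Z=0, W=1) weight 1/60
  (U=0, X=1, Y=1, Z=0, W=3) weight 1/60
  (U=0, X=1, Y=1, Z=1, W=1) weight 1/60
  (U=0, X=1, Y=1, Z=1, W=3) weight 1/60
  (U=0, X=1, Y=1, Z=2, W=1) weight 1/60
  … 10 more
Group by W:
  weight(W=1) = 3/35
  weight(W=2) = 17/210
  weight(W=3) = 3/35
Total weight = 3/35 + 17/210 + 3/35 = 53/210
P(W=1 | obs) = 3/35 / 53/210 = 18/53
P(W=2 | obs) = 17/210 / 53/210 = 17/53
P(W=3 | obs) = 3/35 / 53/210 = 18/53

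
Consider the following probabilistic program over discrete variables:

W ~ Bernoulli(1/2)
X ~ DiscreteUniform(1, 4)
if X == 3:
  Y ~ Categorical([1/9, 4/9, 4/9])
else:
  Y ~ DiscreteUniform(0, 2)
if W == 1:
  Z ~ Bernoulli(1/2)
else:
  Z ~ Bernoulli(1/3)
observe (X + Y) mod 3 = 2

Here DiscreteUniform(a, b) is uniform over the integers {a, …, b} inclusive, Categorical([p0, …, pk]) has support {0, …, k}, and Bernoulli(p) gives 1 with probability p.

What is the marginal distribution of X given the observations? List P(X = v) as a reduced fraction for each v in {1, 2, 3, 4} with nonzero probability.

P(X=1) = 3/13, P(X=2) = 3/13, P(X=3) = 4/13, P(X=4) = 3/13

Enumerate traces; 16 have nonzero weight after conditioning:
  (W=0, X=1, Y=1, Z=0) weight 1/36
  (W=0, X=1, Y=1, Z=1) weight 1/72
  (W=0, X=2, Y=0, Z=0) weight 1/36
  (W=0, X=2, Y=0, Z=1) weight 1/72
  (W=0, X=3, Y=2, Z=0) weight 1/27
  (W=0, X=3, Y=2, Z=1) weight 1/54
  (W=0, X=4, Y=1, Z=0) weight 1/36
  (W=0, X=4, Y=1, Z=1) weight 1/72
  … 8 more
Group by X:
  weight(X=1) = 1/12
  weight(X=2) = 1/12
  weight(X=3) = 1/9
  weight(X=4) = 1/12
Total weight = 1/12 + 1/12 + 1/9 + 1/12 = 13/36
P(X=1 | obs) = 1/12 / 13/36 = 3/13
P(X=2 | obs) = 1/12 / 13/36 = 3/13
P(X=3 | obs) = 1/9 / 13/36 = 4/13
P(X=4 | obs) = 1/12 / 13/36 = 3/13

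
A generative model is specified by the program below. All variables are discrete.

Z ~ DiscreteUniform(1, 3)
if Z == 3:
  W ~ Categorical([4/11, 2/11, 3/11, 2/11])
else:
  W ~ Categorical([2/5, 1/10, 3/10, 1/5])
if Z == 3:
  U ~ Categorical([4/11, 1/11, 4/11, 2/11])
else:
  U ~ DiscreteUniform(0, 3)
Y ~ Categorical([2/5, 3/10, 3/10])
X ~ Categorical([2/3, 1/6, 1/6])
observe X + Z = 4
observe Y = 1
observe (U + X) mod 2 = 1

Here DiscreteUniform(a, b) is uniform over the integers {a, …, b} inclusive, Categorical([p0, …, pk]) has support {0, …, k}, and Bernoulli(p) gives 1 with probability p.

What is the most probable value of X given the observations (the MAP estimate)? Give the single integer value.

argmax_v P(X = v | obs) = 1

Enumerate traces; 16 have nonzero weight after conditioning:
  (Z=2, W=0, U=1, Y=1, X=2) weight 1/600
  (Z=2, W=0, U=3, Y=1, X=2) weight 1/600
  (Z=2, W=1, U=1, Y=1, X=2) weight 1/2400
  (Z=2, W=1, U=3, Y=1, X=2) weight 1/2400
  (Z=2, W=2, U=1, Y=1, X=2) weight 1/800
  (Z=2, W=2, U=3, Y=1, X=2) weight 1/800
  (Z=2, W=3, U=1, Y=1, X=2) weight 1/1200
  (Z=2, W=3, U=3, Y=1, X=2) weight 1/1200
  (Z=3, W=0, U=0, Y=1, X=1) weight 4/1815
  … 7 more
Group by X:
  weight(X=1) = 2/165
  weight(X=2) = 1/120
Total weight = 2/165 + 1/120 = 9/440
P(X=1 | obs) = 2/165 / 9/440 = 16/27
P(X=2 | obs) = 1/120 / 9/440 = 11/27
argmax = 1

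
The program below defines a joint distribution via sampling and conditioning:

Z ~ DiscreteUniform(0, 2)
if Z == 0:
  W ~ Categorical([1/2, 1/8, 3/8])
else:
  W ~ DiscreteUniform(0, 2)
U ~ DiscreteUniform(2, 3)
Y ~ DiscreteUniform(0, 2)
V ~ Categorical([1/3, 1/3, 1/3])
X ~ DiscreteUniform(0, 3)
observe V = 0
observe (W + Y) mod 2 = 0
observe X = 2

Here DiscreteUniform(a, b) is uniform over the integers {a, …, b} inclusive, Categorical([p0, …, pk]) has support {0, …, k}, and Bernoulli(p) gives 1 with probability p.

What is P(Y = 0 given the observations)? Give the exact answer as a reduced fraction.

P(Y = 0 | obs) = 53/125

Enumerate traces; 30 have nonzero weight after conditioning:
  (Z=0, W=0, U=2, Y=0, V=0, X=2) weight 1/432
  (Z=0, W=0, U=2, Y=2, V=0, X=2) weight 1/432
  (Z=0, W=0, U=3, Y=0, V=0, X=2) weight 1/432
  (Z=0, W=0, U=3, Y=2, V=0, X=2) weight 1/432
  (Z=0, W=1, U=2, Y=1, V=0, X=2) weight 1/1728
  (Z=0, W=1, U=3, Y=1, V=0, X=2) weight 1/1728
  (Z=0, W=2, U=2, Y=0, V=0, X=2) weight 1/576
  (Z=0, W=2, U=2, Y=2, V=0, X=2) weight 1/576
  … 22 more
Group by Y:
  weight(Y=0) = 53/2592
  weight(Y=1) = 19/2592
  weight(Y=2) = 53/2592
Total weight = 53/2592 + 19/2592 + 53/2592 = 125/2592
P(Y=0 | obs) = 53/2592 / 125/2592 = 53/125
P(Y=1 | obs) = 19/2592 / 125/2592 = 19/125
P(Y=2 | obs) = 53/2592 / 125/2592 = 53/125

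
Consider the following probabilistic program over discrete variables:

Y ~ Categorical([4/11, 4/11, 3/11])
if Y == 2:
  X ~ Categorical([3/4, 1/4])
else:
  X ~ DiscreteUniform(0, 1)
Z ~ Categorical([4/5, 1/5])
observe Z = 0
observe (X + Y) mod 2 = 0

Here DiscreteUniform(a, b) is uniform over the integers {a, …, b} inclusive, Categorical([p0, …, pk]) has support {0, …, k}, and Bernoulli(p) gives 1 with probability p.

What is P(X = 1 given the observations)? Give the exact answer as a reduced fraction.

Enumerate traces; 3 have nonzero weight after conditioning:
  (Y=0, X=0, Z=0) weight 8/55
  (Y=1, X=1, Z=0) weight 8/55
  (Y=2, X=0, Z=0) weight 9/55
Group by X:
  weight(X=0) = 17/55
  weight(X=1) = 8/55
Total weight = 17/55 + 8/55 = 5/11
P(X=0 | obs) = 17/55 / 5/11 = 17/25
P(X=1 | obs) = 8/55 / 5/11 = 8/25

P(X = 1 | obs) = 8/25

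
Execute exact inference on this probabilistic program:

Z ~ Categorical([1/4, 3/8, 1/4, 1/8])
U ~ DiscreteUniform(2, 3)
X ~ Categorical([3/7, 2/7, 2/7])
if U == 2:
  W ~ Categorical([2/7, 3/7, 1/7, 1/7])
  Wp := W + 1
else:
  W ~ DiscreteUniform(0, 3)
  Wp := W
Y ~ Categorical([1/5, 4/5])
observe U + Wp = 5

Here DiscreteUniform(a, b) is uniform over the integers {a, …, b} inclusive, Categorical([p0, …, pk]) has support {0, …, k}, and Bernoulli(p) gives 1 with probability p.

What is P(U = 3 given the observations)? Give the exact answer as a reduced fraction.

P(U = 3 | obs) = 7/11

Enumerate traces; 48 have nonzero weight after conditioning:
  (Z=0, U=2, X=0, W=2, Y=0) weight 3/1960
  (Z=0, U=2, X=0, W=2, Y=1) weight 3/490
  (Z=0, U=2, X=1, W=2, Y=0) weight 1/980
  (Z=0, U=2, X=1, W=2, Y=1) weight 1/245
  (Z=0, U=2, X=2, W=2, Y=0) weight 1/980
  (Z=0, U=2, X=2, W=2, Y=1) weight 1/245
  (Z=0, U=3, X=0, W=2, Y=0) weight 3/1120
  (Z=0, U=3, X=0, W=2, Y=1) weight 3/280
  … 40 more
Group by U:
  weight(U=2) = 1/14
  weight(U=3) = 1/8
Total weight = 1/14 + 1/8 = 11/56
P(U=2 | obs) = 1/14 / 11/56 = 4/11
P(U=3 | obs) = 1/8 / 11/56 = 7/11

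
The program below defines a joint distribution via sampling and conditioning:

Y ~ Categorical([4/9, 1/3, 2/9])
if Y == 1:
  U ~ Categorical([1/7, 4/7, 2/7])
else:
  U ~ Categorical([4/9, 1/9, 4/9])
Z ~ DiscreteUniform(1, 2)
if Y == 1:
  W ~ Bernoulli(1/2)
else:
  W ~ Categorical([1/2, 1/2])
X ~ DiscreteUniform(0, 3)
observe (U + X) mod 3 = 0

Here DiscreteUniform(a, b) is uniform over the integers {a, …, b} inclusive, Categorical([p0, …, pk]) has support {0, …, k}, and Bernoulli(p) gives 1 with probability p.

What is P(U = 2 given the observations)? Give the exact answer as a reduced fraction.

Enumerate traces; 48 have nonzero weight after conditioning:
  (Y=0, U=0, Z=1, W=0, X=0) weight 1/81
  (Y=0, U=0, Z=1, W=0, X=3) weight 1/81
  (Y=0, U=0, Z=1, W=1, X=0) weight 1/81
  (Y=0, U=0, Z=1, W=1, X=3) weight 1/81
  (Y=0, U=0, Z=2, W=0, X=0) weight 1/81
  (Y=0, U=0, Z=2, W=0, X=3) weight 1/81
  (Y=0, U=0, Z=2, W=1, X=0) weight 1/81
  (Y=0, U=0, Z=2, W=1, X=3) weight 1/81
  (Y=0, U=1, Z=1, W=0, X=2) weight 1/324
  (Y=0, U=2, Z=1, W=0, X=1) weight 1/81
  … 38 more
Group by U:
  weight(U=0) = 65/378
  weight(U=1) = 25/378
  weight(U=2) = 37/378
Total weight = 65/378 + 25/378 + 37/378 = 127/378
P(U=0 | obs) = 65/378 / 127/378 = 65/127
P(U=1 | obs) = 25/378 / 127/378 = 25/127
P(U=2 | obs) = 37/378 / 127/378 = 37/127

P(U = 2 | obs) = 37/127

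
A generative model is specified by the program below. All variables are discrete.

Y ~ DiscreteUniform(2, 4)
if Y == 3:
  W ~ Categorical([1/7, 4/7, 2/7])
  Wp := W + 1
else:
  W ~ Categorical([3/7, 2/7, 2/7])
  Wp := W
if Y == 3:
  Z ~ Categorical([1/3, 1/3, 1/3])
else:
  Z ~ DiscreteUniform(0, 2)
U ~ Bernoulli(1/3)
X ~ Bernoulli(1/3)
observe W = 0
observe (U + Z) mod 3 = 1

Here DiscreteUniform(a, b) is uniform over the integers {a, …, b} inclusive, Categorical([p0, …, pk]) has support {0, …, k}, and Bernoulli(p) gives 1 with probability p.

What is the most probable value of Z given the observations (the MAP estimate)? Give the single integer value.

Enumerate traces; 12 have nonzero weight after conditioning:
  (Y=2, W=0, Z=0, U=1, X=0) weight 2/189
  (Y=2, W=0, Z=0, U=1, X=1) weight 1/189
  (Y=2, W=0, Z=1, U=0, X=0) weight 4/189
  (Y=2, W=0, Z=1, U=0, X=1) weight 2/189
  (Y=3, W=0, Z=0, U=1, X=0) weight 2/567
  (Y=3, W=0, Z=0, U=1, X=1) weight 1/567
  (Y=3, W=0, Z=1, U=0, X=0) weight 4/567
  (Y=3, W=0, Z=1, U=0, X=1) weight 2/567
  … 4 more
Group by Z:
  weight(Z=0) = 1/27
  weight(Z=1) = 2/27
Total weight = 1/27 + 2/27 = 1/9
P(Z=0 | obs) = 1/27 / 1/9 = 1/3
P(Z=1 | obs) = 2/27 / 1/9 = 2/3
argmax = 1

argmax_v P(Z = v | obs) = 1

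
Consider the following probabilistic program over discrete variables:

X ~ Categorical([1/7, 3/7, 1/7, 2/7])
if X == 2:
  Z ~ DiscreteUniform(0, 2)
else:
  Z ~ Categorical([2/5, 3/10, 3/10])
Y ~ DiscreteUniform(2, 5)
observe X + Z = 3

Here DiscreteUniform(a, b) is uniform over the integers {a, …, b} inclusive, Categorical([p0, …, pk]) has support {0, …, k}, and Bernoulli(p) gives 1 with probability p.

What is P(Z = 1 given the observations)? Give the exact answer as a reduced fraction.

Enumerate traces; 12 have nonzero weight after conditioning:
  (X=1, Z=2, Y=2) weight 9/280
  (X=1, Z=2, Y=3) weight 9/280
  (X=1, Z=2, Y=4) weight 9/280
  (X=1, Z=2, Y=5) weight 9/280
  (X=2, Z=1, Y=2) weight 1/84
  (X=2, Z=1, Y=3) weight 1/84
  (X=2, Z=1, Y=4) weight 1/84
  (X=2, Z=1, Y=5) weight 1/84
  (X=3, Z=0, Y=2) weight 1/35
  … 3 more
Group by Z:
  weight(Z=0) = 4/35
  weight(Z=1) = 1/21
  weight(Z=2) = 9/70
Total weight = 4/35 + 1/21 + 9/70 = 61/210
P(Z=0 | obs) = 4/35 / 61/210 = 24/61
P(Z=1 | obs) = 1/21 / 61/210 = 10/61
P(Z=2 | obs) = 9/70 / 61/210 = 27/61

P(Z = 1 | obs) = 10/61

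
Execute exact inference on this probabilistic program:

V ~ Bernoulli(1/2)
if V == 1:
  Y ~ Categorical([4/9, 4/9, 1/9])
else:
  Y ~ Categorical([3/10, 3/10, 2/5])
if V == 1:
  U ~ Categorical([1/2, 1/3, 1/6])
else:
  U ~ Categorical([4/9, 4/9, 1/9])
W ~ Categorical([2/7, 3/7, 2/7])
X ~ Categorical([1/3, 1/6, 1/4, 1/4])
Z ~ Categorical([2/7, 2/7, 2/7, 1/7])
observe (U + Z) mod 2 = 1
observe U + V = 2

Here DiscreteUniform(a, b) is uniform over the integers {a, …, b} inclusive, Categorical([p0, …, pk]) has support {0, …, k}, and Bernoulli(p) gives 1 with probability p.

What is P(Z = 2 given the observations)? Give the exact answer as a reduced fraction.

P(Z = 2 | obs) = 2/5

Enumerate traces; 144 have nonzero weight after conditioning:
  (V=0, Y=0, U=2, W=0, X=0, Z=1) weight 1/2205
  (V=0, Y=0, U=2, W=0, X=0, Z=3) weight 1/4410
  (V=0, Y=0, U=2, W=0, X=1, Z=1) weight 1/4410
  (V=0, Y=0, U=2, W=0, X=1, Z=3) weight 1/8820
  (V=0, Y=0, U=2, W=0, X=2, Z=1) weight 1/2940
  (V=0, Y=0, U=2, W=0, X=2, Z=3) weight 1/5880
  (V=0, Y=0, U=2, W=0, X=3, Z=1) weight 1/2940
  (V=0, Y=0, U=2, W=0, X=3, Z=3) weight 1/5880
  (V=1, Y=0, U=1, W=0, X=0, Z=0) weight 8/3969
  (V=1, Y=0, U=1, W=0, X=0, Z=2) weight 8/3969
  … 134 more
Group by Z:
  weight(Z=0) = 1/21
  weight(Z=1) = 1/63
  weight(Z=2) = 1/21
  weight(Z=3) = 1/126
Total weight = 1/21 + 1/63 + 1/21 + 1/126 = 5/42
P(Z=0 | obs) = 1/21 / 5/42 = 2/5
P(Z=1 | obs) = 1/63 / 5/42 = 2/15
P(Z=2 | obs) = 1/21 / 5/42 = 2/5
P(Z=3 | obs) = 1/126 / 5/42 = 1/15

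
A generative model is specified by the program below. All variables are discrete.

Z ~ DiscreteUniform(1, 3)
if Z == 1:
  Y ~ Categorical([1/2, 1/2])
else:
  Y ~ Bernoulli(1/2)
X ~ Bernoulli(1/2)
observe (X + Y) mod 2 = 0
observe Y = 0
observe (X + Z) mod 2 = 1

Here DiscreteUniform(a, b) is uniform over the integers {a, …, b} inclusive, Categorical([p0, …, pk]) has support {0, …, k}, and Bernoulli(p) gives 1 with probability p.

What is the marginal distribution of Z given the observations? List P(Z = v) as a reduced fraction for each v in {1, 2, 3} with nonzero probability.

Enumerate traces; 2 have nonzero weight after conditioning:
  (Z=1, Y=0, X=0) weight 1/12
  (Z=3, Y=0, X=0) weight 1/12
Group by Z:
  weight(Z=1) = 1/12
  weight(Z=3) = 1/12
Total weight = 1/12 + 1/12 = 1/6
P(Z=1 | obs) = 1/12 / 1/6 = 1/2
P(Z=3 | obs) = 1/12 / 1/6 = 1/2

P(Z=1) = 1/2, P(Z=3) = 1/2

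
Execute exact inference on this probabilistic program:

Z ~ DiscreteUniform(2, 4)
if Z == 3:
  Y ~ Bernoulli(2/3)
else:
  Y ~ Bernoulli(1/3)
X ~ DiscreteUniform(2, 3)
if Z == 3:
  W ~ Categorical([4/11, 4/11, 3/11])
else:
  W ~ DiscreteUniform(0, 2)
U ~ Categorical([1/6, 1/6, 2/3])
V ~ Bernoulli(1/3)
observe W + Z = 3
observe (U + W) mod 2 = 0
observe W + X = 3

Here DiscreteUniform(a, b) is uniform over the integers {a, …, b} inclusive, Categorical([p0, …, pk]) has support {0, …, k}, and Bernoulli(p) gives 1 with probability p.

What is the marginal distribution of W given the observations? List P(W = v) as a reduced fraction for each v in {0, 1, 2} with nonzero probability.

P(W=0) = 60/71, P(W=1) = 11/71

Enumerate traces; 12 have nonzero weight after conditioning:
  (Z=2, Y=0, X=2, W=1, U=1, V=0) weight 1/243
  (Z=2, Y=0, X=2, W=1, U=1, V=1) weight 1/486
  (Z=2, Y=1, X=2, W=1, U=1, V=0) weight 1/486
  (Z=2, Y=1, X=2, W=1, U=1, V=1) weight 1/972
  (Z=3, Y=0, X=3, W=0, U=0, V=0) weight 2/891
  (Z=3, Y=0, X=3, W=0, U=0, V=1) weight 1/891
  (Z=3, Y=0, X=3, W=0, U=2, V=0) weight 8/891
  (Z=3, Y=0, X=3, W=0, U=2, V=1) weight 4/891
  … 4 more
Group by W:
  weight(W=0) = 5/99
  weight(W=1) = 1/108
Total weight = 5/99 + 1/108 = 71/1188
P(W=0 | obs) = 5/99 / 71/1188 = 60/71
P(W=1 | obs) = 1/108 / 71/1188 = 11/71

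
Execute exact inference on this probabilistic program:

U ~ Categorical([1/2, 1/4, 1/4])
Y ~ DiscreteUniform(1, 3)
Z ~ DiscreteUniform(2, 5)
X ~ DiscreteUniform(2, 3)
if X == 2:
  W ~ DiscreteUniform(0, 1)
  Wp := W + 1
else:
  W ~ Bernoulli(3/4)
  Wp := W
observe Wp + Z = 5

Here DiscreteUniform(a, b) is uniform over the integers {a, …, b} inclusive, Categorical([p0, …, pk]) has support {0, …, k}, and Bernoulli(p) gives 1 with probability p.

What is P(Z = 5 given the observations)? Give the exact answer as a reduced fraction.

P(Z = 5 | obs) = 1/8

Enumerate traces; 36 have nonzero weight after conditioning:
  (U=0, Y=1, Z=3, X=2, W=1) weight 1/96
  (U=0, Y=1, Z=4, X=2, W=0) weight 1/96
  (U=0, Y=1, Z=4, X=3, W=1) weight 1/64
  (U=0, Y=1, Z=5, X=3, W=0) weight 1/192
  (U=0, Y=2, Z=3, X=2, W=1) weight 1/96
  (U=0, Y=2, Z=4, X=2, W=0) weight 1/96
  (U=0, Y=2, Z=4, X=3, W=1) weight 1/64
  (U=0, Y=2, Z=5, X=3, W=0) weight 1/192
  … 28 more
Group by Z:
  weight(Z=3) = 1/16
  weight(Z=4) = 5/32
  weight(Z=5) = 1/32
Total weight = 1/16 + 5/32 + 1/32 = 1/4
P(Z=3 | obs) = 1/16 / 1/4 = 1/4
P(Z=4 | obs) = 5/32 / 1/4 = 5/8
P(Z=5 | obs) = 1/32 / 1/4 = 1/8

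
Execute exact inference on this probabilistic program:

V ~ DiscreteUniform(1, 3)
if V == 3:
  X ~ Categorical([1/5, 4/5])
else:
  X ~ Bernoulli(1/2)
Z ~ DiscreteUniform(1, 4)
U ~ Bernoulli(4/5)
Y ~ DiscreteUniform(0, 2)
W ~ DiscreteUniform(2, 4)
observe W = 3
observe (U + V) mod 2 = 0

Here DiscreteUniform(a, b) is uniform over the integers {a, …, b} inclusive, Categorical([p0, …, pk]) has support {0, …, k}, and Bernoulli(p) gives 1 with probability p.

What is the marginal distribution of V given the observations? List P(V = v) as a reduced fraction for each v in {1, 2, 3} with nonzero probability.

P(V=1) = 4/9, P(V=2) = 1/9, P(V=3) = 4/9

Enumerate traces; 72 have nonzero weight after conditioning:
  (V=1, X=0, Z=1, U=1, Y=0, W=3) weight 1/270
  (V=1, X=0, Z=1, U=1, Y=1, W=3) weight 1/270
  (V=1, X=0, Z=1, U=1, Y=2, W=3) weight 1/270
  (V=1, X=0, Z=2, U=1, Y=0, W=3) weight 1/270
  (V=1, X=0, Z=2, U=1, Y=1, W=3) weight 1/270
  (V=1, X=0, Z=2, U=1, Y=2, W=3) weight 1/270
  (V=1, X=0, Z=3, U=1, Y=0, W=3) weight 1/270
  (V=1, X=0, Z=3, U=1, Y=1, W=3) weight 1/270
  (V=2, X=0, Z=1, U=0, Y=0, W=3) weight 1/1080
  (V=3, X=0, Z=1, U=1, Y=0, W=3) weight 1/675
  … 62 more
Group by V:
  weight(V=1) = 4/45
  weight(V=2) = 1/45
  weight(V=3) = 4/45
Total weight = 4/45 + 1/45 + 4/45 = 1/5
P(V=1 | obs) = 4/45 / 1/5 = 4/9
P(V=2 | obs) = 1/45 / 1/5 = 1/9
P(V=3 | obs) = 4/45 / 1/5 = 4/9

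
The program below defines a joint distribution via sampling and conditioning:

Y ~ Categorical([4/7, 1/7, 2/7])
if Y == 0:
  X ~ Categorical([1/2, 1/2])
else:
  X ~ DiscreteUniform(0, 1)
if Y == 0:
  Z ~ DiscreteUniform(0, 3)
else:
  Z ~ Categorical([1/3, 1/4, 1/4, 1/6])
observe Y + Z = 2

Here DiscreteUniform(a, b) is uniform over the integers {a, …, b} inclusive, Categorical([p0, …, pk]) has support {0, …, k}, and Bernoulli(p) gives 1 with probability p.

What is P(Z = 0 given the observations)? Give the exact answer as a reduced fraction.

Enumerate traces; 6 have nonzero weight after conditioning:
  (Y=0, X=0, Z=2) weight 1/14
  (Y=0, X=1, Z=2) weight 1/14
  (Y=1, X=0, Z=1) weight 1/56
  (Y=1, X=1, Z=1) weight 1/56
  (Y=2, X=0, Z=0) weight 1/21
  (Y=2, X=1, Z=0) weight 1/21
Group by Z:
  weight(Z=0) = 2/21
  weight(Z=1) = 1/28
  weight(Z=2) = 1/7
Total weight = 2/21 + 1/28 + 1/7 = 23/84
P(Z=0 | obs) = 2/21 / 23/84 = 8/23
P(Z=1 | obs) = 1/28 / 23/84 = 3/23
P(Z=2 | obs) = 1/7 / 23/84 = 12/23

P(Z = 0 | obs) = 8/23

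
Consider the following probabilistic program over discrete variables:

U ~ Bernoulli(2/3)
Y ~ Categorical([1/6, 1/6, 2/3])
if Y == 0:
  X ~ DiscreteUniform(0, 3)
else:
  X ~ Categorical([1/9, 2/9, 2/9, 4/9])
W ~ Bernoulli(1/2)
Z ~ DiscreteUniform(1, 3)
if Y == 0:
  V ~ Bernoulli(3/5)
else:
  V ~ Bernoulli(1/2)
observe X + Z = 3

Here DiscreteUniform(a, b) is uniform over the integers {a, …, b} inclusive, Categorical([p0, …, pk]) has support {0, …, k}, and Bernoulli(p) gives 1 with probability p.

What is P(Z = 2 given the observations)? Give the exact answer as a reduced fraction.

Enumerate traces; 72 have nonzero weight after conditioning:
  (U=0, Y=0, X=0, W=0, Z=3, V=0) weight 1/1080
  (U=0, Y=0, X=0, W=0, Z=3, V=1) weight 1/720
  (U=0, Y=0, X=0, W=1, Z=3, V=0) weight 1/1080
  (U=0, Y=0, X=0, W=1, Z=3, V=1) weight 1/720
  (U=0, Y=0, X=1, W=0, Z=2, V=0) weight 1/1080
  (U=0, Y=0, X=1, W=0, Z=2, V=1) weight 1/720
  (U=0, Y=0, X=1, W=1, Z=2, V=0) weight 1/1080
  (U=0, Y=0, X=1, W=1, Z=2, V=1) weight 1/720
  (U=0, Y=0, X=2, W=0, Z=1, V=0) weight 1/1080
  … 63 more
Group by Z:
  weight(Z=1) = 49/648
  weight(Z=2) = 49/648
  weight(Z=3) = 29/648
Total weight = 49/648 + 49/648 + 29/648 = 127/648
P(Z=1 | obs) = 49/648 / 127/648 = 49/127
P(Z=2 | obs) = 49/648 / 127/648 = 49/127
P(Z=3 | obs) = 29/648 / 127/648 = 29/127

P(Z = 2 | obs) = 49/127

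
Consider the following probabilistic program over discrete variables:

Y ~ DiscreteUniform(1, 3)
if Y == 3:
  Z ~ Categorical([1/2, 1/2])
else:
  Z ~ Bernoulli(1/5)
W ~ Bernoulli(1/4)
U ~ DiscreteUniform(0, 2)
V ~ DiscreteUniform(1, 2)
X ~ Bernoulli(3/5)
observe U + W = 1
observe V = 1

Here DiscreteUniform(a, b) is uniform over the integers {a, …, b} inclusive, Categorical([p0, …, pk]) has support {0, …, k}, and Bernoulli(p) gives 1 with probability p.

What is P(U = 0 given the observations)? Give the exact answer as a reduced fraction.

Enumerate traces; 24 have nonzero weight after conditioning:
  (Y=1, Z=0, W=0, U=1, V=1, X=0) weight 1/75
  (Y=1, Z=0, W=0, U=1, V=1, X=1) weight 1/50
  (Y=1, Z=0, W=1, U=0, V=1, X=0) weight 1/225
  (Y=1, Z=0, W=1, U=0, V=1, X=1) weight 1/150
  (Y=1, Z=1, W=0, U=1, V=1, X=0) weight 1/300
  (Y=1, Z=1, W=0, U=1, V=1, X=1) weight 1/200
  (Y=1, Z=1, W=1, U=0, V=1, X=0) weight 1/900
  (Y=1, Z=1, W=1, U=0, V=1, X=1) weight 1/600
  … 16 more
Group by U:
  weight(U=0) = 1/24
  weight(U=1) = 1/8
Total weight = 1/24 + 1/8 = 1/6
P(U=0 | obs) = 1/24 / 1/6 = 1/4
P(U=1 | obs) = 1/8 / 1/6 = 3/4

P(U = 0 | obs) = 1/4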